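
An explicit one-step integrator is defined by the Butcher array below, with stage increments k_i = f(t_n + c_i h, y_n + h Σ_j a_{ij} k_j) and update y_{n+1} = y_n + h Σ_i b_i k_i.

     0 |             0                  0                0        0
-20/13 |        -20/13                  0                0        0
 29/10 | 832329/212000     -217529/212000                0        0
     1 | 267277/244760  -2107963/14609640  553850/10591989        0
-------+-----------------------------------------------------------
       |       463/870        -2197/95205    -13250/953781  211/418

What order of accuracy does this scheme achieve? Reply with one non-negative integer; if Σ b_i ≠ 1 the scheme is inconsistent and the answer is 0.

4

b = (463/870, -2197/95205, -13250/953781, 211/418)
c = (0, -20/13, 29/10, 1)
Ac = (0, 0, 16733/10600, 473/1266)
Σ b_i: 463/870·1 + (-2197/95205)·1 + (-13250/953781)·1 + 211/418·1 = 1 ✓
b·c: (-2197/95205)·(-20/13) + (-13250/953781)·29/10 + 211/418·1 = 1/2 ✓
b·c²: (-2197/95205)·400/169 + (-13250/953781)·841/100 + 211/418·1 = 1/3 ✓
b·Ac: (-13250/953781)·16733/10600 + 211/418·473/1266 = 1/6 ✓
b·c³: (-2197/95205)·(-8000/2197) + (-13250/953781)·24389/1000 + 211/418·1 = 1/4 ✓
b·(c∘Ac): (-13250/953781)·485257/106000 + 211/418·473/1266 = 1/8 ✓
b·Ac²: (-13250/953781)·(-16733/6890) + 211/418·539/5486 = 1/12 ✓
b·A²c: 211/418·209/2532 = 1/24 ✓; 4 stages ⇒ order 4.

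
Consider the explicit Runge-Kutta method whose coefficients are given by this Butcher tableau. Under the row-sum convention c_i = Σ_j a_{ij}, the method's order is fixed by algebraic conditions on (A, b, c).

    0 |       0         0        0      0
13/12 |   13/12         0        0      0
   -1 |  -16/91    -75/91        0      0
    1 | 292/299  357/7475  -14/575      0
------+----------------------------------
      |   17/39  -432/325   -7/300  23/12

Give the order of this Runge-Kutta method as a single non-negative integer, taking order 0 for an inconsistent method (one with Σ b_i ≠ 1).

b = (17/39, -432/325, -7/300, 23/12)
c = (0, 13/12, -1, 1)
Ac = (0, 0, -25/28, 7/92)
Σ b_i: 17/39·1 + (-432/325)·1 + (-7/300)·1 + 23/12·1 = 1 ✓
b·c: (-432/325)·13/12 + (-7/300)·(-1) + 23/12·1 = 1/2 ✓
b·c²: (-432/325)·169/144 + (-7/300)·1 + 23/12·1 = 1/3 ✓
b·Ac: (-7/300)·(-25/28) + 23/12·7/92 = 1/6 ✓
b·c³: (-432/325)·2197/1728 + (-7/300)·(-1) + 23/12·1 = 1/4 ✓
b·(c∘Ac): (-7/300)·25/28 + 23/12·7/92 = 1/8 ✓
b·Ac²: (-7/300)·(-325/336) + 23/12·35/1104 = 1/12 ✓
b·A²c: 23/12·1/46 = 1/24 ✓; 4 stages ⇒ order 4.

4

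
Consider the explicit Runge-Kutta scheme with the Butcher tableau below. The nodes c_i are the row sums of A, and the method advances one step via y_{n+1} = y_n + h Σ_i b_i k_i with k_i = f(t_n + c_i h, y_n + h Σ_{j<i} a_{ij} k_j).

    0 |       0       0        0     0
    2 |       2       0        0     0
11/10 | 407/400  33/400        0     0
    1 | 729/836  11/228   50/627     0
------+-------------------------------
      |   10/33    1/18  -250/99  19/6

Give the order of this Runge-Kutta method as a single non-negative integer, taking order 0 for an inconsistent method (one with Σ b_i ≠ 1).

b = (10/33, 1/18, -250/99, 19/6)
c = (0, 2, 11/10, 1)
Ac = (0, 0, 33/200, 7/38)
Σ b_i: 10/33·1 + 1/18·1 + (-250/99)·1 + 19/6·1 = 1 ✓
b·c: 1/18·2 + (-250/99)·11/10 + 19/6·1 = 1/2 ✓
b·c²: 1/18·4 + (-250/99)·121/100 + 19/6·1 = 1/3 ✓
b·Ac: (-250/99)·33/200 + 19/6·7/38 = 1/6 ✓
b·c³: 1/18·8 + (-250/99)·1331/1000 + 19/6·1 = 1/4 ✓
b·(c∘Ac): (-250/99)·363/2000 + 19/6·7/38 = 1/8 ✓
b·Ac²: (-250/99)·33/100 + 19/6·11/38 = 1/12 ✓
b·A²c: 19/6·1/76 = 1/24 ✓; 4 stages ⇒ order 4.

4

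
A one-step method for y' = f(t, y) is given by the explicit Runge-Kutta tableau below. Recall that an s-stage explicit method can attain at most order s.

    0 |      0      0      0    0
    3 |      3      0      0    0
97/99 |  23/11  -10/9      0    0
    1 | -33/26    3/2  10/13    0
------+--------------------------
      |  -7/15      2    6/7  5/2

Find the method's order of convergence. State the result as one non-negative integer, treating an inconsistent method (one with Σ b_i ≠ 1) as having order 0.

b = (-7/15, 2, 6/7, 5/2)
c = (0, 3, 97/99, 1)
Ac = (0, 0, -10/3, 13523/2574)
Σ b_i: (-7/15)·1 + 2·1 + 6/7·1 + 5/2·1 = 1027/210 ≠ 1 ⇒ order 0.

0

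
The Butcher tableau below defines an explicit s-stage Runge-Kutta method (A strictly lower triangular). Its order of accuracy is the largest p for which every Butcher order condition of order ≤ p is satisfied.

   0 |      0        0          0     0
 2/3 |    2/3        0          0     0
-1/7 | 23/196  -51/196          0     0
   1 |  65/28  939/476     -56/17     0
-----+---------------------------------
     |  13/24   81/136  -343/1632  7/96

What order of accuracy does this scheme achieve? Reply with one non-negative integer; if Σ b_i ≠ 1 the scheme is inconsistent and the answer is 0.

4

b = (13/24, 81/136, -343/1632, 7/96)
c = (0, 2/3, -1/7, 1)
Ac = (0, 0, -17/98, 25/14)
Σ b_i: 13/24·1 + 81/136·1 + (-343/1632)·1 + 7/96·1 = 1 ✓
b·c: 81/136·2/3 + (-343/1632)·(-1/7) + 7/96·1 = 1/2 ✓
b·c²: 81/136·4/9 + (-343/1632)·1/49 + 7/96·1 = 1/3 ✓
b·Ac: (-343/1632)·(-17/98) + 7/96·25/14 = 1/6 ✓
b·c³: 81/136·8/27 + (-343/1632)·(-1/343) + 7/96·1 = 1/4 ✓
b·(c∘Ac): (-343/1632)·17/686 + 7/96·25/14 = 1/8 ✓
b·Ac²: (-343/1632)·(-17/147) + 7/96·17/21 = 1/12 ✓
b·A²c: 7/96·4/7 = 1/24 ✓; 4 stages ⇒ order 4.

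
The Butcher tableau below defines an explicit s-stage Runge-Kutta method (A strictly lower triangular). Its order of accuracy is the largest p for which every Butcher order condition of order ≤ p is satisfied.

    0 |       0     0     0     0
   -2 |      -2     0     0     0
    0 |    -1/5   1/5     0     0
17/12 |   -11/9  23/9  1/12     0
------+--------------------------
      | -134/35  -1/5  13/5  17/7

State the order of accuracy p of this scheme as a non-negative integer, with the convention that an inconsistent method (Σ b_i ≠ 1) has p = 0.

1

b = (-134/35, -1/5, 13/5, 17/7)
c = (0, -2, 0, 17/12)
Ac = (0, 0, -2/5, -46/9)
Σ b_i: (-134/35)·1 + (-1/5)·1 + 13/5·1 + 17/7·1 = 1 ✓
b·c: (-1/5)·(-2) + 17/7·17/12 = 1613/420 ≠ 1/2 ⇒ order 1.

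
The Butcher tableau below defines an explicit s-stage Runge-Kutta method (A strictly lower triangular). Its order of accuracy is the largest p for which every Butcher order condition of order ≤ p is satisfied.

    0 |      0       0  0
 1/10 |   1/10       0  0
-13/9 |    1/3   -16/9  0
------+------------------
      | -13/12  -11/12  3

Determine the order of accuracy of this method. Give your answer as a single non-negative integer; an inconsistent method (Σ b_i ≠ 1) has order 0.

b = (-13/12, -11/12, 3)
c = (0, 1/10, -13/9)
Ac = (0, 0, -8/45)
Σ b_i: (-13/12)·1 + (-11/12)·1 + 3·1 = 1 ✓
b·c: (-11/12)·1/10 + 3·(-13/9) = -177/40 ≠ 1/2 ⇒ order 1.

1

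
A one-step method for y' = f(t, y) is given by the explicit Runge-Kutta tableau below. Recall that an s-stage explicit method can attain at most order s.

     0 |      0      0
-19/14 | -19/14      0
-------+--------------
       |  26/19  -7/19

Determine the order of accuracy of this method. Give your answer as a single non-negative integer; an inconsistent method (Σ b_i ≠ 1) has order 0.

2

b = (26/19, -7/19)
c = (0, -19/14)
Σ b_i: 26/19·1 + (-7/19)·1 = 1 ✓
b·c: (-7/19)·(-19/14) = 1/2 ✓; 2 stages ⇒ order 2.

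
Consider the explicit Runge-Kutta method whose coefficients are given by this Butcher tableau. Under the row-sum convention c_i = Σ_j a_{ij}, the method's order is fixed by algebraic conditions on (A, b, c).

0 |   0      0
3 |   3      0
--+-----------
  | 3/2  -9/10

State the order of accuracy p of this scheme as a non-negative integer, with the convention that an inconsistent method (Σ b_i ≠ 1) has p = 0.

0

b = (3/2, -9/10)
c = (0, 3)
Σ b_i: 3/2·1 + (-9/10)·1 = 3/5 ≠ 1 ⇒ order 0.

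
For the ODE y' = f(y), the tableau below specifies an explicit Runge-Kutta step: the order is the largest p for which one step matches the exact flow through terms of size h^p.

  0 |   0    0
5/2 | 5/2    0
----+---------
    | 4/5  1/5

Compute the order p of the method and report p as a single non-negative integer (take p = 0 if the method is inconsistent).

2

b = (4/5, 1/5)
c = (0, 5/2)
Σ b_i: 4/5·1 + 1/5·1 = 1 ✓
b·c: 1/5·5/2 = 1/2 ✓; 2 stages ⇒ order 2.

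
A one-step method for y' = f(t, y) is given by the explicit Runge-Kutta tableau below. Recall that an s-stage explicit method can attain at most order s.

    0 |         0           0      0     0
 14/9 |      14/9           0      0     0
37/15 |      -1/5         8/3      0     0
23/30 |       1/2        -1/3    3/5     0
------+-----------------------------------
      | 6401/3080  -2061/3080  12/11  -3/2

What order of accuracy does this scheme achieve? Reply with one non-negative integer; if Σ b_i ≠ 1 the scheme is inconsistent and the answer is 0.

2

b = (6401/3080, -2061/3080, 12/11, -3/2)
c = (0, 14/9, 37/15, 23/30)
Ac = (0, 0, 112/27, 649/675)
Σ b_i: 6401/3080·1 + (-2061/3080)·1 + 12/11·1 + (-3/2)·1 = 1 ✓
b·c: (-2061/3080)·14/9 + 12/11·37/15 + (-3/2)·23/30 = 1/2 ✓
b·c²: (-2061/3080)·196/81 + 12/11·1369/225 + (-3/2)·529/900 = 81907/19800 ≠ 1/3 ⇒ order 2.
b·Ac: 12/11·112/27 + (-3/2)·649/675 = 5087/1650 ≠ 1/6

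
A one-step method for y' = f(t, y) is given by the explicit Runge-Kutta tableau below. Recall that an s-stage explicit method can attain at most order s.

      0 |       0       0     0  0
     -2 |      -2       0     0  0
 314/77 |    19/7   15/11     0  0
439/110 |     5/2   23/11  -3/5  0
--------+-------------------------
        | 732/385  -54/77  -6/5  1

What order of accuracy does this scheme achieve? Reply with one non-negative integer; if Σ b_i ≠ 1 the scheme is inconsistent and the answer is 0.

2

b = (732/385, -54/77, -6/5, 1)
c = (0, -2, 314/77, 439/110)
Ac = (0, 0, -30/11, -232/35)
Σ b_i: 732/385·1 + (-54/77)·1 + (-6/5)·1 + 1·1 = 1 ✓
b·c: (-54/77)·(-2) + (-6/5)·314/77 + 1·439/110 = 1/2 ✓
b·c²: (-54/77)·4 + (-6/5)·98596/5929 + 1·192721/12100 = -4051391/592900 ≠ 1/3 ⇒ order 2.
b·Ac: (-6/5)·(-30/11) + 1·(-232/35) = -1292/385 ≠ 1/6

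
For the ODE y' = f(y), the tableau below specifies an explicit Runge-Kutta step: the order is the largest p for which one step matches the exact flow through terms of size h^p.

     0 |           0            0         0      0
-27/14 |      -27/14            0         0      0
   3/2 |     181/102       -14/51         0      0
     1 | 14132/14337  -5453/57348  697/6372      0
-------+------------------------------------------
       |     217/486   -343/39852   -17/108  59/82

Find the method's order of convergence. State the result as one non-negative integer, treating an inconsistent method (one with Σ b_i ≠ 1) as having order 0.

b = (217/486, -343/39852, -17/108, 59/82)
c = (0, -27/14, 3/2, 1)
Ac = (0, 0, 9/17, 41/118)
Σ b_i: 217/486·1 + (-343/39852)·1 + (-17/108)·1 + 59/82·1 = 1 ✓
b·c: (-343/39852)·(-27/14) + (-17/108)·3/2 + 59/82·1 = 1/2 ✓
b·c²: (-343/39852)·729/196 + (-17/108)·9/4 + 59/82·1 = 1/3 ✓
b·Ac: (-17/108)·9/17 + 59/82·41/118 = 1/6 ✓
b·c³: (-343/39852)·(-19683/2744) + (-17/108)·27/8 + 59/82·1 = 1/4 ✓
b·(c∘Ac): (-17/108)·27/34 + 59/82·41/118 = 1/8 ✓
b·Ac²: (-17/108)·(-243/238) + 59/82·(-533/4956) = 1/12 ✓
b·A²c: 59/82·41/708 = 1/24 ✓; 4 stages ⇒ order 4.

4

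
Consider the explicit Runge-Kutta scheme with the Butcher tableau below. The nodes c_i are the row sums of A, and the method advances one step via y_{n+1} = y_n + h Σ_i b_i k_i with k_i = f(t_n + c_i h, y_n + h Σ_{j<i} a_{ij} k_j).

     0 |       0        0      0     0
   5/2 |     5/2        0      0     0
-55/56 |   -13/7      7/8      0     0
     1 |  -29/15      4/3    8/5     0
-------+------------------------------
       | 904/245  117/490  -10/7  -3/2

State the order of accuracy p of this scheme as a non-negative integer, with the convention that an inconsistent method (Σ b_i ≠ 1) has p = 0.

2

b = (904/245, 117/490, -10/7, -3/2)
c = (0, 5/2, -55/56, 1)
Ac = (0, 0, 35/16, 37/21)
Σ b_i: 904/245·1 + 117/490·1 + (-10/7)·1 + (-3/2)·1 = 1 ✓
b·c: 117/490·5/2 + (-10/7)·(-55/56) + (-3/2)·1 = 1/2 ✓
b·c²: 117/490·25/4 + (-10/7)·3025/3136 + (-3/2)·1 = -15209/10976 ≠ 1/3 ⇒ order 2.
b·Ac: (-10/7)·35/16 + (-3/2)·37/21 = -323/56 ≠ 1/6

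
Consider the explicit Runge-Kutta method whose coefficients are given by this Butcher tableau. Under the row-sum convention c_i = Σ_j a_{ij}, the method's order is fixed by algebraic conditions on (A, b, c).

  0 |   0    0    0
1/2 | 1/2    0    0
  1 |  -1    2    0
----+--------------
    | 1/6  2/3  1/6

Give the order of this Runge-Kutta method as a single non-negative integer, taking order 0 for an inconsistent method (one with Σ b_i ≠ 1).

b = (1/6, 2/3, 1/6)
c = (0, 1/2, 1)
Ac = (0, 0, 1)
Σ b_i: 1/6·1 + 2/3·1 + 1/6·1 = 1 ✓
b·c: 2/3·1/2 + 1/6·1 = 1/2 ✓
b·c²: 2/3·1/4 + 1/6·1 = 1/3 ✓
b·Ac: 1/6·1 = 1/6 ✓; 3 stages ⇒ order 3.

3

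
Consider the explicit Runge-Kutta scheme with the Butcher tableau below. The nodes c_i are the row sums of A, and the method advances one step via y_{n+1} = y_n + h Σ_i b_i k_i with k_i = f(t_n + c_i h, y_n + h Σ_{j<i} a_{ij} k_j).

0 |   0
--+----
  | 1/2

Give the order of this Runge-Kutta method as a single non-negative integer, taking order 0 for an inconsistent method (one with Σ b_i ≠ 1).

0

b = (1/2)
c = (0)
Σ b_i: 1/2·1 = 1/2 ≠ 1 ⇒ order 0.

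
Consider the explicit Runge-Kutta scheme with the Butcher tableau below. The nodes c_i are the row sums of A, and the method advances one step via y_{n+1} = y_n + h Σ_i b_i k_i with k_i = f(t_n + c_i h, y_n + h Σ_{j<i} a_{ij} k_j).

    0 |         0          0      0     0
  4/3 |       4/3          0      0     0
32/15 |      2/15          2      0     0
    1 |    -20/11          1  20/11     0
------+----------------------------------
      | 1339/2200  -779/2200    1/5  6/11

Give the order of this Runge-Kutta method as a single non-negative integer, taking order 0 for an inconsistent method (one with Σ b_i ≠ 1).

2

b = (1339/2200, -779/2200, 1/5, 6/11)
c = (0, 4/3, 32/15, 1)
Ac = (0, 0, 8/3, 172/33)
Σ b_i: 1339/2200·1 + (-779/2200)·1 + 1/5·1 + 6/11·1 = 1 ✓
b·c: (-779/2200)·4/3 + 1/5·32/15 + 6/11·1 = 1/2 ✓
b·c²: (-779/2200)·16/9 + 1/5·1024/225 + 6/11·1 = 1136/1375 ≠ 1/3 ⇒ order 2.
b·Ac: 1/5·8/3 + 6/11·172/33 = 6128/1815 ≠ 1/6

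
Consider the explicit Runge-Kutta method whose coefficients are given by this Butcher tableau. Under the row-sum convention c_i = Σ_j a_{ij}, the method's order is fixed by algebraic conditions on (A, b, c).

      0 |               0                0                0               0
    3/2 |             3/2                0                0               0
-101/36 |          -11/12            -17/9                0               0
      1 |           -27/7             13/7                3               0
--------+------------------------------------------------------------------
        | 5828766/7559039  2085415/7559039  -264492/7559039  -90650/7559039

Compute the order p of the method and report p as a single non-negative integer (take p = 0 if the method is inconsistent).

3

b = (5828766/7559039, 2085415/7559039, -264492/7559039, -90650/7559039)
c = (0, 3/2, -101/36, 1)
Ac = (0, 0, -17/6, -473/84)
Σ b_i: 5828766/7559039·1 + 2085415/7559039·1 + (-264492/7559039)·1 + (-90650/7559039)·1 = 1 ✓
b·c: 2085415/7559039·3/2 + (-264492/7559039)·(-101/36) + (-90650/7559039)·1 = 1/2 ✓
b·c²: 2085415/7559039·9/4 + (-264492/7559039)·10201/1296 + (-90650/7559039)·1 = 1/3 ✓
b·Ac: (-264492/7559039)·(-17/6) + (-90650/7559039)·(-473/84) = 1/6 ✓
b·c³: 2085415/7559039·27/8 + (-264492/7559039)·(-1030301/46656) + (-90650/7559039)·1 = 5524581419/3265504848 ≠ 1/4 ⇒ order 3.
b·(c∘Ac): (-264492/7559039)·1717/216 + (-90650/7559039)·(-473/84) = -4776062/22677117 ≠ 1/8
b·Ac²: (-264492/7559039)·(-17/4) + (-90650/7559039)·84043/3024 = -301374769/1632752424 ≠ 1/12
b·A²c: (-90650/7559039)·(-17/2) = 770525/7559039 ≠ 1/24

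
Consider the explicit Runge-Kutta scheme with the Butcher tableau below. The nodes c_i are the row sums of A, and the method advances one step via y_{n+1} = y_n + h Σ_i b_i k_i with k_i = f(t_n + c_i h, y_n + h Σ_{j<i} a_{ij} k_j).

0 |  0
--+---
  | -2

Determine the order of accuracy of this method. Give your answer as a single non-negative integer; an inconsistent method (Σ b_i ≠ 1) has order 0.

b = (-2)
c = (0)
Σ b_i: (-2)·1 = -2 ≠ 1 ⇒ order 0.

0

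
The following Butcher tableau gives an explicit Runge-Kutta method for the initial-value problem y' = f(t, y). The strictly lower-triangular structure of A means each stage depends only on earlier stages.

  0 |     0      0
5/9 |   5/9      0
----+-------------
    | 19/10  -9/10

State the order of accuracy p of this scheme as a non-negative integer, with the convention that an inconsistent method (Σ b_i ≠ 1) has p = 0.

1

b = (19/10, -9/10)
c = (0, 5/9)
Σ b_i: 19/10·1 + (-9/10)·1 = 1 ✓
b·c: (-9/10)·5/9 = -1/2 ≠ 1/2 ⇒ order 1.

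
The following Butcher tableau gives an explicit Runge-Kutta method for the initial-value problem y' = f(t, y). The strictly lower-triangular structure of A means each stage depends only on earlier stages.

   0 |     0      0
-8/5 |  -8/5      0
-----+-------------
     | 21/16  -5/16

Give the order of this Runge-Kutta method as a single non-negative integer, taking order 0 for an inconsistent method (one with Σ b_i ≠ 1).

b = (21/16, -5/16)
c = (0, -8/5)
Σ b_i: 21/16·1 + (-5/16)·1 = 1 ✓
b·c: (-5/16)·(-8/5) = 1/2 ✓; 2 stages ⇒ order 2.

2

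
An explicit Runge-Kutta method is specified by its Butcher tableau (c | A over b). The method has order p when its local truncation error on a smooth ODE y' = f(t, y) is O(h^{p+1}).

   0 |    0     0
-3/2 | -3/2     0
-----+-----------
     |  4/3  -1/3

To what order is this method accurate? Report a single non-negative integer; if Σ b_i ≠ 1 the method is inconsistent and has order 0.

2

b = (4/3, -1/3)
c = (0, -3/2)
Σ b_i: 4/3·1 + (-1/3)·1 = 1 ✓
b·c: (-1/3)·(-3/2) = 1/2 ✓; 2 stages ⇒ order 2.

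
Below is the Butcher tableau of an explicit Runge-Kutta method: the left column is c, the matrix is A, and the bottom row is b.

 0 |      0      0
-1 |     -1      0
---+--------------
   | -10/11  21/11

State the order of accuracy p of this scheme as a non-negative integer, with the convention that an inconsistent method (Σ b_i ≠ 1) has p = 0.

b = (-10/11, 21/11)
c = (0, -1)
Σ b_i: (-10/11)·1 + 21/11·1 = 1 ✓
b·c: 21/11·(-1) = -21/11 ≠ 1/2 ⇒ order 1.

1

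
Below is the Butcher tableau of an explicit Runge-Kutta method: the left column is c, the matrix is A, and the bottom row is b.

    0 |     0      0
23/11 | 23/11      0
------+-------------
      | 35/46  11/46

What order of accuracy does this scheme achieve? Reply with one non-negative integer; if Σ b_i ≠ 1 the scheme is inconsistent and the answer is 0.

2

b = (35/46, 11/46)
c = (0, 23/11)
Σ b_i: 35/46·1 + 11/46·1 = 1 ✓
b·c: 11/46·23/11 = 1/2 ✓; 2 stages ⇒ order 2.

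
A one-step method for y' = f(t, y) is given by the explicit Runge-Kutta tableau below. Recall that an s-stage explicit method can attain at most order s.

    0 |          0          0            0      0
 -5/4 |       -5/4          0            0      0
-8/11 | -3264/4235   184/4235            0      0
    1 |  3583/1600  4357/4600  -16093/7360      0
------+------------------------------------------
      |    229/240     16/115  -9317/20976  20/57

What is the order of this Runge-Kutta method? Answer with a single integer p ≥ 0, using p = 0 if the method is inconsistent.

b = (229/240, 16/115, -9317/20976, 20/57)
c = (0, -5/4, -8/11, 1)
Ac = (0, 0, -46/847, 13/32)
Σ b_i: 229/240·1 + 16/115·1 + (-9317/20976)·1 + 20/57·1 = 1 ✓
b·c: 16/115·(-5/4) + (-9317/20976)·(-8/11) + 20/57·1 = 1/2 ✓
b·c²: 16/115·25/16 + (-9317/20976)·64/121 + 20/57·1 = 1/3 ✓
b·Ac: (-9317/20976)·(-46/847) + 20/57·13/32 = 1/6 ✓
b·c³: 16/115·(-125/64) + (-9317/20976)·(-512/1331) + 20/57·1 = 1/4 ✓
b·(c∘Ac): (-9317/20976)·368/9317 + 20/57·13/32 = 1/8 ✓
b·Ac²: (-9317/20976)·115/1694 + 20/57·207/640 = 1/12 ✓
b·A²c: 20/57·19/160 = 1/24 ✓; 4 stages ⇒ order 4.

4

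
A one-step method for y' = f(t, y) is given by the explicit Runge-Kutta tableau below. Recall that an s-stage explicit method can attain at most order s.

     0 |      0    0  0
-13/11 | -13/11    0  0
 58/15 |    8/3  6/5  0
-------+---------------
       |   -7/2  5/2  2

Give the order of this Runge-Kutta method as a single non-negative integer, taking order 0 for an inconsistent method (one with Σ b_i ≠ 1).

b = (-7/2, 5/2, 2)
c = (0, -13/11, 58/15)
Ac = (0, 0, -78/55)
Σ b_i: (-7/2)·1 + 5/2·1 + 2·1 = 1 ✓
b·c: 5/2·(-13/11) + 2·58/15 = 1577/330 ≠ 1/2 ⇒ order 1.

1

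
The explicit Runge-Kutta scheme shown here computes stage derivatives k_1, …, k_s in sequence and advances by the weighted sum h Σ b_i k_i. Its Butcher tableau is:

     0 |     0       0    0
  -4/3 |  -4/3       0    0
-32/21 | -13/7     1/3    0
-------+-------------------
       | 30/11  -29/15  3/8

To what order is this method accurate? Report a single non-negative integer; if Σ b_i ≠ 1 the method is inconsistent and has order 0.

b = (30/11, -29/15, 3/8)
c = (0, -4/3, -32/21)
Ac = (0, 0, -4/9)
Σ b_i: 30/11·1 + (-29/15)·1 + 3/8·1 = 1543/1320 ≠ 1 ⇒ order 0.

0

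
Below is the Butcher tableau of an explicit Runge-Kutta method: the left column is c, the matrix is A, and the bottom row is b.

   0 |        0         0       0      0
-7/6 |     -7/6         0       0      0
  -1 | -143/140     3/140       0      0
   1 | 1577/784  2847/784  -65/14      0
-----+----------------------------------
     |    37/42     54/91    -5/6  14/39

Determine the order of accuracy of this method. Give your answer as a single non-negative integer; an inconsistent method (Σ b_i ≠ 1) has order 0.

b = (37/42, 54/91, -5/6, 14/39)
c = (0, -7/6, -1, 1)
Ac = (0, 0, -1/40, 13/32)
Σ b_i: 37/42·1 + 54/91·1 + (-5/6)·1 + 14/39·1 = 1 ✓
b·c: 54/91·(-7/6) + (-5/6)·(-1) + 14/39·1 = 1/2 ✓
b·c²: 54/91·49/36 + (-5/6)·1 + 14/39·1 = 1/3 ✓
b·Ac: (-5/6)·(-1/40) + 14/39·13/32 = 1/6 ✓
b·c³: 54/91·(-343/216) + (-5/6)·(-1) + 14/39·1 = 1/4 ✓
b·(c∘Ac): (-5/6)·1/40 + 14/39·13/32 = 1/8 ✓
b·Ac²: (-5/6)·7/240 + 14/39·403/1344 = 1/12 ✓
b·A²c: 14/39·13/112 = 1/24 ✓; 4 stages ⇒ order 4.

4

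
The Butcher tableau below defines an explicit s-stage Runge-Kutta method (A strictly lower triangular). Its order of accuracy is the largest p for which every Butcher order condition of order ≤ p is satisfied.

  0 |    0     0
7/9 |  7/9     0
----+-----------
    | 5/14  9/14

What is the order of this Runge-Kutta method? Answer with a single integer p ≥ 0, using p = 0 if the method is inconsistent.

2

b = (5/14, 9/14)
c = (0, 7/9)
Σ b_i: 5/14·1 + 9/14·1 = 1 ✓
b·c: 9/14·7/9 = 1/2 ✓; 2 stages ⇒ order 2.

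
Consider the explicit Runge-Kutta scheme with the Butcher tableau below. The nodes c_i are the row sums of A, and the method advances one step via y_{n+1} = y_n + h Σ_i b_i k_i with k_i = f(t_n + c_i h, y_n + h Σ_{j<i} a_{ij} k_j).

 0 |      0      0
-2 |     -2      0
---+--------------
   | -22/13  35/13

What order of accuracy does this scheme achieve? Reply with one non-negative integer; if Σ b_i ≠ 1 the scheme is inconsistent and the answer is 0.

1

b = (-22/13, 35/13)
c = (0, -2)
Σ b_i: (-22/13)·1 + 35/13·1 = 1 ✓
b·c: 35/13·(-2) = -70/13 ≠ 1/2 ⇒ order 1.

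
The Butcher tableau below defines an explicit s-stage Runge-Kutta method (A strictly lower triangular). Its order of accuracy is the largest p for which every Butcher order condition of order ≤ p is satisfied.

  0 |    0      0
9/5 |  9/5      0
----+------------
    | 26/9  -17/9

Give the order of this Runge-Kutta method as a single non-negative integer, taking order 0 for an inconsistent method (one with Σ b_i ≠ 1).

1

b = (26/9, -17/9)
c = (0, 9/5)
Σ b_i: 26/9·1 + (-17/9)·1 = 1 ✓
b·c: (-17/9)·9/5 = -17/5 ≠ 1/2 ⇒ order 1.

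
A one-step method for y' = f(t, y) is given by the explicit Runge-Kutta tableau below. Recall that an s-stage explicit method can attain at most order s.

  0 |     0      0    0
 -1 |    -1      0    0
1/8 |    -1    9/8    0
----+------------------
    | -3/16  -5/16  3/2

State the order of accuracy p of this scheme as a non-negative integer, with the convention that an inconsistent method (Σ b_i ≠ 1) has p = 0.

b = (-3/16, -5/16, 3/2)
c = (0, -1, 1/8)
Ac = (0, 0, -9/8)
Σ b_i: (-3/16)·1 + (-5/16)·1 + 3/2·1 = 1 ✓
b·c: (-5/16)·(-1) + 3/2·1/8 = 1/2 ✓
b·c²: (-5/16)·1 + 3/2·1/64 = -37/128 ≠ 1/3 ⇒ order 2.
b·Ac: 3/2·(-9/8) = -27/16 ≠ 1/6

2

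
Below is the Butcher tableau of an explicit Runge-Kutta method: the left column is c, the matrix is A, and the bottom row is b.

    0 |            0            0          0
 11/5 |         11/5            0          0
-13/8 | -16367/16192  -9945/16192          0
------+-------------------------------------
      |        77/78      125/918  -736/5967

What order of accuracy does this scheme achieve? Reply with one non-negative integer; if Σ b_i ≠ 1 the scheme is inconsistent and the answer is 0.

b = (77/78, 125/918, -736/5967)
c = (0, 11/5, -13/8)
Ac = (0, 0, -1989/1472)
Σ b_i: 77/78·1 + 125/918·1 + (-736/5967)·1 = 1 ✓
b·c: 125/918·11/5 + (-736/5967)·(-13/8) = 1/2 ✓
b·c²: 125/918·121/25 + (-736/5967)·169/64 = 1/3 ✓
b·Ac: (-736/5967)·(-1989/1472) = 1/6 ✓; 3 stages ⇒ order 3.

3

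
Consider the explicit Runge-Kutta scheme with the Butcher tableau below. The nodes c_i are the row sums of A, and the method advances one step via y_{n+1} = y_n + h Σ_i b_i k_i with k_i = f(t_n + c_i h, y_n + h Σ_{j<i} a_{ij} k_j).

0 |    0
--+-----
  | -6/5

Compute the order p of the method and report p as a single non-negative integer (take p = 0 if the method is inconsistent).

b = (-6/5)
c = (0)
Σ b_i: (-6/5)·1 = -6/5 ≠ 1 ⇒ order 0.

0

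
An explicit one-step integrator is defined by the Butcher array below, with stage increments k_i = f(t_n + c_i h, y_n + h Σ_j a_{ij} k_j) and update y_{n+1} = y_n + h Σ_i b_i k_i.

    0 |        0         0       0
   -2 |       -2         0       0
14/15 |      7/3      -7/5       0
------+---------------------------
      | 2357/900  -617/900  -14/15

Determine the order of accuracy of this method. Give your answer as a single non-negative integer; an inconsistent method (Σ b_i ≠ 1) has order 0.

2

b = (2357/900, -617/900, -14/15)
c = (0, -2, 14/15)
Ac = (0, 0, 14/5)
Σ b_i: 2357/900·1 + (-617/900)·1 + (-14/15)·1 = 1 ✓
b·c: (-617/900)·(-2) + (-14/15)·14/15 = 1/2 ✓
b·c²: (-617/900)·4 + (-14/15)·196/225 = -11999/3375 ≠ 1/3 ⇒ order 2.
b·Ac: (-14/15)·14/5 = -196/75 ≠ 1/6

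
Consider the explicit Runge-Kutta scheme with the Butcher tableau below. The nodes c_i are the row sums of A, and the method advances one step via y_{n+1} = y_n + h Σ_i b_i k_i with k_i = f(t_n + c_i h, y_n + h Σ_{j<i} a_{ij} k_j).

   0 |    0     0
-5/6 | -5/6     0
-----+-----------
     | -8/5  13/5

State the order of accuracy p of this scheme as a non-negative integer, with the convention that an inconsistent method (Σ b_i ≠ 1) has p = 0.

1

b = (-8/5, 13/5)
c = (0, -5/6)
Σ b_i: (-8/5)·1 + 13/5·1 = 1 ✓
b·c: 13/5·(-5/6) = -13/6 ≠ 1/2 ⇒ order 1.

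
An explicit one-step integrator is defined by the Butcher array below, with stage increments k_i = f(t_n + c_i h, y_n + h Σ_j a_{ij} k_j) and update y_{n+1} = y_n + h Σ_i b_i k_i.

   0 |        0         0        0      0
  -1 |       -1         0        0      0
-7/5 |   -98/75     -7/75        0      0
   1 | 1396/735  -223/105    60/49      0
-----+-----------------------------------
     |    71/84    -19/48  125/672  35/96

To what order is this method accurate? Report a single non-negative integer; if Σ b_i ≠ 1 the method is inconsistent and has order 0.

4

b = (71/84, -19/48, 125/672, 35/96)
c = (0, -1, -7/5, 1)
Ac = (0, 0, 7/75, 43/105)
Σ b_i: 71/84·1 + (-19/48)·1 + 125/672·1 + 35/96·1 = 1 ✓
b·c: (-19/48)·(-1) + 125/672·(-7/5) + 35/96·1 = 1/2 ✓
b·c²: (-19/48)·1 + 125/672·49/25 + 35/96·1 = 1/3 ✓
b·Ac: 125/672·7/75 + 35/96·43/105 = 1/6 ✓
b·c³: (-19/48)·(-1) + 125/672·(-343/125) + 35/96·1 = 1/4 ✓
b·(c∘Ac): 125/672·(-49/375) + 35/96·43/105 = 1/8 ✓
b·Ac²: 125/672·(-7/75) + 35/96·29/105 = 1/12 ✓
b·A²c: 35/96·4/35 = 1/24 ✓; 4 stages ⇒ order 4.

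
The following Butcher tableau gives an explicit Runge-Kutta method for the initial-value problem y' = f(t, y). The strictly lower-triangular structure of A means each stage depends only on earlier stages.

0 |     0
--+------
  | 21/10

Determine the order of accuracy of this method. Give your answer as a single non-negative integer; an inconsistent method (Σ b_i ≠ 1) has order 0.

b = (21/10)
c = (0)
Σ b_i: 21/10·1 = 21/10 ≠ 1 ⇒ order 0.

0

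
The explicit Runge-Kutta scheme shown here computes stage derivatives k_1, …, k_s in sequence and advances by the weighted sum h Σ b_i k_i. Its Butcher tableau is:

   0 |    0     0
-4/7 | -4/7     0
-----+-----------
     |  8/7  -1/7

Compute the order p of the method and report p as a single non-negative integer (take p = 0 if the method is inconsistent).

b = (8/7, -1/7)
c = (0, -4/7)
Σ b_i: 8/7·1 + (-1/7)·1 = 1 ✓
b·c: (-1/7)·(-4/7) = 4/49 ≠ 1/2 ⇒ order 1.

1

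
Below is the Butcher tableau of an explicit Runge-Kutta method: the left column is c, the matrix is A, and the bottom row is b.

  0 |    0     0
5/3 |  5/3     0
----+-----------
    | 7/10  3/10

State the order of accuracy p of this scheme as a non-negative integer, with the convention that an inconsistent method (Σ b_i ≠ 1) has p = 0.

2

b = (7/10, 3/10)
c = (0, 5/3)
Σ b_i: 7/10·1 + 3/10·1 = 1 ✓
b·c: 3/10·5/3 = 1/2 ✓; 2 stages ⇒ order 2.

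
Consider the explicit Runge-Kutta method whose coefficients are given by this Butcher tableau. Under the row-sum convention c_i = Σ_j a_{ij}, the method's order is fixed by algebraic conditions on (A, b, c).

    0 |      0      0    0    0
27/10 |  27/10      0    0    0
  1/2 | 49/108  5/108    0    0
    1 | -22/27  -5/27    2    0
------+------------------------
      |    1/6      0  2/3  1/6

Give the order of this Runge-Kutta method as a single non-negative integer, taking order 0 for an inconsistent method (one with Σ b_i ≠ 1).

b = (1/6, 0, 2/3, 1/6)
c = (0, 27/10, 1/2, 1)
Ac = (0, 0, 1/8, 1/2)
Σ b_i: 1/6·1 + 2/3·1 + 1/6·1 = 1 ✓
b·c: 2/3·1/2 + 1/6·1 = 1/2 ✓
b·c²: 2/3·1/4 + 1/6·1 = 1/3 ✓
b·Ac: 2/3·1/8 + 1/6·1/2 = 1/6 ✓
b·c³: 2/3·1/8 + 1/6·1 = 1/4 ✓
b·(c∘Ac): 2/3·1/16 + 1/6·1/2 = 1/8 ✓
b·Ac²: 2/3·27/80 + 1/6·(-17/20) = 1/12 ✓
b·A²c: 1/6·1/4 = 1/24 ✓; 4 stages ⇒ order 4.

4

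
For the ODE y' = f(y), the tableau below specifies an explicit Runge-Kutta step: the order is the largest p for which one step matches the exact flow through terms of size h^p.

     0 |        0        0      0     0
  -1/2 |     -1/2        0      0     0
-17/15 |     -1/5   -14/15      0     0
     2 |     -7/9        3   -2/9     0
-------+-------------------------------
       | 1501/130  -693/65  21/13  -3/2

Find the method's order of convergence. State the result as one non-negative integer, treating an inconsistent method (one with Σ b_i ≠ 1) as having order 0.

2

b = (1501/130, -693/65, 21/13, -3/2)
c = (0, -1/2, -17/15, 2)
Ac = (0, 0, 7/15, -337/270)
Σ b_i: 1501/130·1 + (-693/65)·1 + 21/13·1 + (-3/2)·1 = 1 ✓
b·c: (-693/65)·(-1/2) + 21/13·(-17/15) + (-3/2)·2 = 1/2 ✓
b·c²: (-693/65)·1/4 + 21/13·289/225 + (-3/2)·4 = -25703/3900 ≠ 1/3 ⇒ order 2.
b·Ac: 21/13·7/15 + (-3/2)·(-337/270) = 1229/468 ≠ 1/6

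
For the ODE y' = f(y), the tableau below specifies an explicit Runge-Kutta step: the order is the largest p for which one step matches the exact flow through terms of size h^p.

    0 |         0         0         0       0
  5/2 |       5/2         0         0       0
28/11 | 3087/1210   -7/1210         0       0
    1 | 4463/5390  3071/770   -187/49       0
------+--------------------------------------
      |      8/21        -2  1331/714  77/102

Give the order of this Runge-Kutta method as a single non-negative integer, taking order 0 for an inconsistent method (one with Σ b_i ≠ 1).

4

b = (8/21, -2, 1331/714, 77/102)
c = (0, 5/2, 28/11, 1)
Ac = (0, 0, -7/484, 79/308)
Σ b_i: 8/21·1 + (-2)·1 + 1331/714·1 + 77/102·1 = 1 ✓
b·c: (-2)·5/2 + 1331/714·28/11 + 77/102·1 = 1/2 ✓
b·c²: (-2)·25/4 + 1331/714·784/121 + 77/102·1 = 1/3 ✓
b·Ac: 1331/714·(-7/484) + 77/102·79/308 = 1/6 ✓
b·c³: (-2)·125/8 + 1331/714·21952/1331 + 77/102·1 = 1/4 ✓
b·(c∘Ac): 1331/714·(-49/1331) + 77/102·79/308 = 1/8 ✓
b·Ac²: 1331/714·(-35/968) + 77/102·123/616 = 1/12 ✓
b·A²c: 77/102·17/308 = 1/24 ✓; 4 stages ⇒ order 4.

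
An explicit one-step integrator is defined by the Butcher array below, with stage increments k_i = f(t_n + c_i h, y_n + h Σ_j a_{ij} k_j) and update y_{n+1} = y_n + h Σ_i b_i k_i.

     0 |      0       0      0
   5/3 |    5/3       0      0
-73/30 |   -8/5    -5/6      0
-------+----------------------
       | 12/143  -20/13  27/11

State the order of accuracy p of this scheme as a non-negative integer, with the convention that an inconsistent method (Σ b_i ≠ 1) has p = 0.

b = (12/143, -20/13, 27/11)
c = (0, 5/3, -73/30)
Ac = (0, 0, -25/18)
Σ b_i: 12/143·1 + (-20/13)·1 + 27/11·1 = 1 ✓
b·c: (-20/13)·5/3 + 27/11·(-73/30) = -36623/4290 ≠ 1/2 ⇒ order 1.

1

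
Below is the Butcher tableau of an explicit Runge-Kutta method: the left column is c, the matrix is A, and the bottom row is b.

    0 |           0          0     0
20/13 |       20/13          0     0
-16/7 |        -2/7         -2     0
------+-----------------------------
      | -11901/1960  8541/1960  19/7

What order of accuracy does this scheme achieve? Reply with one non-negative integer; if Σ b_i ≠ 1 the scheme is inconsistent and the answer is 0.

2

b = (-11901/1960, 8541/1960, 19/7)
c = (0, 20/13, -16/7)
Ac = (0, 0, -40/13)
Σ b_i: (-11901/1960)·1 + 8541/1960·1 + 19/7·1 = 1 ✓
b·c: 8541/1960·20/13 + 19/7·(-16/7) = 1/2 ✓
b·c²: 8541/1960·400/169 + 19/7·256/49 = 109222/4459 ≠ 1/3 ⇒ order 2.
b·Ac: 19/7·(-40/13) = -760/91 ≠ 1/6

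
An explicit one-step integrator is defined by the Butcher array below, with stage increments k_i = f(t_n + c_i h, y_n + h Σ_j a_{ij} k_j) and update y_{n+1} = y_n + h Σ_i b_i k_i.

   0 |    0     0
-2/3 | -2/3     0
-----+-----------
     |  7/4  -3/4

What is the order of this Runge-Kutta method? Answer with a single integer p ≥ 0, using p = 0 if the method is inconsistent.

b = (7/4, -3/4)
c = (0, -2/3)
Σ b_i: 7/4·1 + (-3/4)·1 = 1 ✓
b·c: (-3/4)·(-2/3) = 1/2 ✓; 2 stages ⇒ order 2.

2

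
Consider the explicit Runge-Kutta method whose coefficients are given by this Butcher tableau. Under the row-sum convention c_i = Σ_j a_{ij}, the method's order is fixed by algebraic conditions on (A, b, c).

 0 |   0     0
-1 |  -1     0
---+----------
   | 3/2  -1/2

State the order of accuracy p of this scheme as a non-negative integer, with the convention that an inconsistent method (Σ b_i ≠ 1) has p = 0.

2

b = (3/2, -1/2)
c = (0, -1)
Σ b_i: 3/2·1 + (-1/2)·1 = 1 ✓
b·c: (-1/2)·(-1) = 1/2 ✓; 2 stages ⇒ order 2.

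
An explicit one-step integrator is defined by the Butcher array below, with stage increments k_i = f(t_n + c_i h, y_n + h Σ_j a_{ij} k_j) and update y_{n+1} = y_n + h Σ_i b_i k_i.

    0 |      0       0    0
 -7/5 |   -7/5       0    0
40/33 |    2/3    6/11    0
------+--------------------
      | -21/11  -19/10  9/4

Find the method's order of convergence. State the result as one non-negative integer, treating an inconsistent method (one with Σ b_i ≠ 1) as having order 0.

b = (-21/11, -19/10, 9/4)
c = (0, -7/5, 40/33)
Ac = (0, 0, -42/55)
Σ b_i: (-21/11)·1 + (-19/10)·1 + 9/4·1 = -343/220 ≠ 1 ⇒ order 0.

0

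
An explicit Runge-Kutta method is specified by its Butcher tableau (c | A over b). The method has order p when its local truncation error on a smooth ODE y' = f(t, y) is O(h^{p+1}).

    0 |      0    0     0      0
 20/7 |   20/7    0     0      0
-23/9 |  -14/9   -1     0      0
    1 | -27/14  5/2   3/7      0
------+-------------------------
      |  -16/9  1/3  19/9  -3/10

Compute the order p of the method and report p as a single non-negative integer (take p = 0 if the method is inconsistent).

b = (-16/9, 1/3, 19/9, -3/10)
c = (0, 20/7, -23/9, 1)
Ac = (0, 0, -20/7, 127/21)
Σ b_i: (-16/9)·1 + 1/3·1 + 19/9·1 + (-3/10)·1 = 11/30 ≠ 1 ⇒ order 0.

0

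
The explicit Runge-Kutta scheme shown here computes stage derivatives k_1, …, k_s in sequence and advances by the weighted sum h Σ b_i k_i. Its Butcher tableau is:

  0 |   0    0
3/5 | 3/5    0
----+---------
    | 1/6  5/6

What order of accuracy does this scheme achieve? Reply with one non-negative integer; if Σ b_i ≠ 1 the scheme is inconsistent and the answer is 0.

b = (1/6, 5/6)
c = (0, 3/5)
Σ b_i: 1/6·1 + 5/6·1 = 1 ✓
b·c: 5/6·3/5 = 1/2 ✓; 2 stages ⇒ order 2.

2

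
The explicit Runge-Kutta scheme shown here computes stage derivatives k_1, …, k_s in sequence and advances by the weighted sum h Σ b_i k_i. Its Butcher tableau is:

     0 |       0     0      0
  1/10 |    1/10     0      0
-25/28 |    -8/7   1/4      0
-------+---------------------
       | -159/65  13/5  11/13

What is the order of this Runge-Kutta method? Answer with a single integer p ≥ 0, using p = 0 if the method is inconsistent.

1

b = (-159/65, 13/5, 11/13)
c = (0, 1/10, -25/28)
Ac = (0, 0, 1/40)
Σ b_i: (-159/65)·1 + 13/5·1 + 11/13·1 = 1 ✓
b·c: 13/5·1/10 + 11/13·(-25/28) = -4509/9100 ≠ 1/2 ⇒ order 1.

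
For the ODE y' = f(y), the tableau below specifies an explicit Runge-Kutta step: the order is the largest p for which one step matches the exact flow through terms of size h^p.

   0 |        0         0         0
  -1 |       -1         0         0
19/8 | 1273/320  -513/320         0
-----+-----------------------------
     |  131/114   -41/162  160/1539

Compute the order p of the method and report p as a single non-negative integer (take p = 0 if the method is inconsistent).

3

b = (131/114, -41/162, 160/1539)
c = (0, -1, 19/8)
Ac = (0, 0, 513/320)
Σ b_i: 131/114·1 + (-41/162)·1 + 160/1539·1 = 1 ✓
b·c: (-41/162)·(-1) + 160/1539·19/8 = 1/2 ✓
b·c²: (-41/162)·1 + 160/1539·361/64 = 1/3 ✓
b·Ac: 160/1539·513/320 = 1/6 ✓; 3 stages ⇒ order 3.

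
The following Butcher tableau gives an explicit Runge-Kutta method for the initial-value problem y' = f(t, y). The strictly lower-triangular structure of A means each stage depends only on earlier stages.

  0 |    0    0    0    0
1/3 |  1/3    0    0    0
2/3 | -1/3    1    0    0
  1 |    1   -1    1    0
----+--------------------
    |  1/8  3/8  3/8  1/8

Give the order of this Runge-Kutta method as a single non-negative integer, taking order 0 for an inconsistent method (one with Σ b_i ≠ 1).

b = (1/8, 3/8, 3/8, 1/8)
c = (0, 1/3, 2/3, 1)
Ac = (0, 0, 1/3, 1/3)
Σ b_i: 1/8·1 + 3/8·1 + 3/8·1 + 1/8·1 = 1 ✓
b·c: 3/8·1/3 + 3/8·2/3 + 1/8·1 = 1/2 ✓
b·c²: 3/8·1/9 + 3/8·4/9 + 1/8·1 = 1/3 ✓
b·Ac: 3/8·1/3 + 1/8·1/3 = 1/6 ✓
b·c³: 3/8·1/27 + 3/8·8/27 + 1/8·1 = 1/4 ✓
b·(c∘Ac): 3/8·2/9 + 1/8·1/3 = 1/8 ✓
b·Ac²: 3/8·1/9 + 1/8·1/3 = 1/12 ✓
b·A²c: 1/8·1/3 = 1/24 ✓; 4 stages ⇒ order 4.

4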